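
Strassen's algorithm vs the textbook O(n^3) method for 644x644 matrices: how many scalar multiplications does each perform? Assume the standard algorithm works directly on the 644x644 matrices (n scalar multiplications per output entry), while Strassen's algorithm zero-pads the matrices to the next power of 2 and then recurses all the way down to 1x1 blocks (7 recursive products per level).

Matrix multiplication for 644x644 matrices:

Strassen's algorithm requires power-of-2 dimensions. Pad 644x644 to 1024x1024 (next power of 2).

Standard algorithm: 644^3 = 267089984 multiplications
Strassen's algorithm: 7^(log2(1024)) = 7^10 = 282475249 multiplications
Difference: 267089984 - 282475249 = -15385265 (Strassen uses MORE here due to padding overhead — for small or just-over-power-of-2 n, padding can outweigh the per-level savings)

Standard: 267089984 multiplications (644^3). Strassen: 282475249 multiplications (7^10, after padding to 1024x1024). Strassen reduces 8 recursive multiplications to 7 at each level.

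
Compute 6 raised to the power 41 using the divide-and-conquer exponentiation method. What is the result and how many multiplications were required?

Computing 6^41 by squaring (build up from 6^1; each line after the first costs one multiplication):

6^1 = 6
6^2 = (6^1)^2 = 6^2 = 36
6^4 = (6^2)^2 = 36^2 = 1296
6^5 = 6 * 6^4 = 6 * 1296 = 7776
6^10 = (6^5)^2 = 7776^2 = 60466176
6^20 = (6^10)^2 = 60466176^2 = 3656158440062976
6^40 = (6^20)^2 = 3656158440062976^2 = 13367494538843734067838845976576
6^41 = 6 * 6^40 = 6 * 13367494538843734067838845976576 = 80204967233062404407033075859456

Result: 80204967233062404407033075859456
Multiplications needed: 7 (7 lines after 6^1)

6^41 = 80204967233062404407033075859456. Using exponentiation by squaring, this requires 7 multiplications. The key idea: if the exponent is even, square the half-power; if odd, multiply by the base once.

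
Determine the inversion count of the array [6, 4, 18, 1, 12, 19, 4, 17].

Finding inversions in [6, 4, 18, 1, 12, 19, 4, 17]:

(0, 1): arr[0]=6 > arr[1]=4
(0, 3): arr[0]=6 > arr[3]=1
(0, 6): arr[0]=6 > arr[6]=4
(1, 3): arr[1]=4 > arr[3]=1
(2, 3): arr[2]=18 > arr[3]=1
(2, 4): arr[2]=18 > arr[4]=12
(2, 6): arr[2]=18 > arr[6]=4
(2, 7): arr[2]=18 > arr[7]=17
(4, 6): arr[4]=12 > arr[6]=4
(5, 6): arr[5]=19 > arr[6]=4
(5, 7): arr[5]=19 > arr[7]=17

Total inversions: 11

The array has 11 inversion(s): (0,1), (0,3), (0,6), (1,3), (2,3), (2,4), (2,6), (2,7), (4,6), (5,6), (5,7). Each pair (i,j) satisfies i < j and arr[i] > arr[j].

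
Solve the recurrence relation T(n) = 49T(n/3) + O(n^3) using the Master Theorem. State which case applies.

Master Theorem for T(n) = 49T(n/3) + O(n^3):

a = 49, b = 3, c = 3
log_b(a) = log_3(49) = 3.5425

Case 1: c = 3 < log_3(49) = 3.5425
T(n) = O(n^(log_3 49))

For T(n) = 49T(n/3) + O(n^3): log_3(49) = 3.5425. This is Case 1 of the Master Theorem (c < log_b(a), work dominated by leaves), giving O(n^(log_3 49)).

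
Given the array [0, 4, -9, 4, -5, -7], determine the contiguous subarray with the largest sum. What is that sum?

Using Kadane's algorithm on [0, 4, -9, 4, -5, -7]:

Scanning through the array:
Position 1 (value 4): max_ending_here = 4, max_so_far = 4
Position 2 (value -9): max_ending_here = -5, max_so_far = 4
Position 3 (value 4): max_ending_here = 4, max_so_far = 4
Position 4 (value -5): max_ending_here = -1, max_so_far = 4
Position 5 (value -7): max_ending_here = -7, max_so_far = 4

Maximum subarray: [0, 4]
Maximum sum: 4

The maximum subarray is [0, 4] with sum 4. This subarray runs from index 0 to index 1.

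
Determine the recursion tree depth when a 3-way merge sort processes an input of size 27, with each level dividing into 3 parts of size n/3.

For divide and conquer with division factor 3:

Problem sizes at each level:
Level 0: 27
Level 1: 9
Level 2: 3
Level 3: 1

The root is level 0 and the size-1 base case is level 3 (the tree spans levels 0 through 3, i.e. 4 levels counting the root), so the depth is the number of divisions: log_3(27) = 3

The recursion tree depth is log_3(27) = 3. At each level, the problem size is divided by 3, so it takes 3 divisions to reduce to a base case of size 1. The algorithm makes 3 recursive calls at each level.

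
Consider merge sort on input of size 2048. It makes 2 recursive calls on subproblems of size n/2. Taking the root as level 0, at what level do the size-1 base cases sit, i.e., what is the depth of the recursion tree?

For divide and conquer with division factor 2:

Problem sizes at each level:
Level 0: 2048
Level 1: 1024
Level 2: 512
Level 3: 256
Level 4: 128
Level 5: 64
Level 6: 32
Level 7: 16
Level 8: 8
Level 9: 4
Level 10: 2
Level 11: 1

The root is level 0 and the size-1 base case is level 11 (the tree spans levels 0 through 11, i.e. 12 levels counting the root), so the depth is the number of divisions: log_2(2048) = 11

The recursion tree depth is log_2(2048) = 11. At each level, the problem size is divided by 2, so it takes 11 divisions to reduce to a base case of size 1. The algorithm makes 2 recursive calls at each level.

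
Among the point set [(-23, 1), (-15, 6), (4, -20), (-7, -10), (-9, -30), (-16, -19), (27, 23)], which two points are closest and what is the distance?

Computing all pairwise distances among 7 points:

d((-23, 1), (-15, 6)) = 9.434 <-- minimum
d((-23, 1), (4, -20)) = 34.2053
d((-23, 1), (-7, -10)) = 19.4165
d((-23, 1), (-9, -30)) = 34.0147
d((-23, 1), (-16, -19)) = 21.1896
d((-23, 1), (27, 23)) = 54.626
d((-15, 6), (4, -20)) = 32.2025
d((-15, 6), (-7, -10)) = 17.8885
d((-15, 6), (-9, -30)) = 36.4966
d((-15, 6), (-16, -19)) = 25.02
d((-15, 6), (27, 23)) = 45.31
d((4, -20), (-7, -10)) = 14.8661
d((4, -20), (-9, -30)) = 16.4012
d((4, -20), (-16, -19)) = 20.025
d((4, -20), (27, 23)) = 48.7647
d((-7, -10), (-9, -30)) = 20.0998
d((-7, -10), (-16, -19)) = 12.7279
d((-7, -10), (27, 23)) = 47.3814
d((-9, -30), (-16, -19)) = 13.0384
d((-9, -30), (27, 23)) = 64.0703
d((-16, -19), (27, 23)) = 60.1082

Closest pair: (-23, 1) and (-15, 6) with distance 9.434

The closest pair is (-23, 1) and (-15, 6) with Euclidean distance 9.434. For 7 points, brute-force pairwise comparison is shown above. For large n, the divide-and-conquer algorithm (sort by x, recurse on halves, check the dividing strip) achieves O(n log n).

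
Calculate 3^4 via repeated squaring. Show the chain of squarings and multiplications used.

Computing 3^4 by squaring (build up from 3^1; each line after the first costs one multiplication):

3^1 = 3
3^2 = (3^1)^2 = 3^2 = 9
3^4 = (3^2)^2 = 9^2 = 81

Result: 81
Multiplications needed: 2 (2 lines after 3^1)

3^4 = 81. Using exponentiation by squaring, this requires 2 multiplications. The key idea: if the exponent is even, square the half-power; if odd, multiply by the base once.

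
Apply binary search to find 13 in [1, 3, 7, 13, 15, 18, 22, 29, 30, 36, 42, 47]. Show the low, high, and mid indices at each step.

Binary search for 13 in [1, 3, 7, 13, 15, 18, 22, 29, 30, 36, 42, 47]:

lo=0, hi=11, mid=5, arr[mid]=18 -> 18 > 13, search left half
lo=0, hi=4, mid=2, arr[mid]=7 -> 7 < 13, search right half
lo=3, hi=4, mid=3, arr[mid]=13 -> Found target at index 3!

Binary search finds 13 at index 3 after 3 comparisons. The search repeatedly halves the search space by comparing with the middle element.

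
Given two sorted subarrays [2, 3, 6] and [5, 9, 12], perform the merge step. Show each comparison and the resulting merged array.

Merging process:

Compare 2 vs 5: take 2 from left. Merged: [2]
Compare 3 vs 5: take 3 from left. Merged: [2, 3]
Compare 6 vs 5: take 5 from right. Merged: [2, 3, 5]
Compare 6 vs 9: take 6 from left. Merged: [2, 3, 5, 6]
Append remaining from right: [9, 12]. Merged: [2, 3, 5, 6, 9, 12]

Final merged array: [2, 3, 5, 6, 9, 12]
Total comparisons: 4

The merged array is [2, 3, 5, 6, 9, 12], requiring 4 comparisons. The merge step runs in O(n) time where n is the total number of elements.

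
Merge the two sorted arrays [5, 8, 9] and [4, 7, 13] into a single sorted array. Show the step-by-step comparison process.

Merging process:

Compare 5 vs 4: take 4 from right. Merged: [4]
Compare 5 vs 7: take 5 from left. Merged: [4, 5]
Compare 8 vs 7: take 7 from right. Merged: [4, 5, 7]
Compare 8 vs 13: take 8 from left. Merged: [4, 5, 7, 8]
Compare 9 vs 13: take 9 from left. Merged: [4, 5, 7, 8, 9]
Append remaining from right: [13]. Merged: [4, 5, 7, 8, 9, 13]

Final merged array: [4, 5, 7, 8, 9, 13]
Total comparisons: 5

The merged array is [4, 5, 7, 8, 9, 13], requiring 5 comparisons. The merge step runs in O(n) time where n is the total number of elements.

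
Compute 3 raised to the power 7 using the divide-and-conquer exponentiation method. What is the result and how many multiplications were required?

Computing 3^7 by squaring (build up from 3^1; each line after the first costs one multiplication):

3^1 = 3
3^2 = (3^1)^2 = 3^2 = 9
3^3 = 3 * 3^2 = 3 * 9 = 27
3^6 = (3^3)^2 = 27^2 = 729
3^7 = 3 * 3^6 = 3 * 729 = 2187

Result: 2187
Multiplications needed: 4 (4 lines after 3^1)

3^7 = 2187. Using exponentiation by squaring, this requires 4 multiplications. The key idea: if the exponent is even, square the half-power; if odd, multiply by the base once.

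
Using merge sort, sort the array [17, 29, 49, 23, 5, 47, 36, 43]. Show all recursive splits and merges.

Merge sort trace:

Split: [17, 29, 49, 23, 5, 47, 36, 43] -> [17, 29, 49, 23] and [5, 47, 36, 43]
  Split: [17, 29, 49, 23] -> [17, 29] and [49, 23]
    Split: [17, 29] -> [17] and [29]
    Merge: [17] + [29] -> [17, 29]
    Split: [49, 23] -> [49] and [23]
    Merge: [49] + [23] -> [23, 49]
  Merge: [17, 29] + [23, 49] -> [17, 23, 29, 49]
  Split: [5, 47, 36, 43] -> [5, 47] and [36, 43]
    Split: [5, 47] -> [5] and [47]
    Merge: [5] + [47] -> [5, 47]
    Split: [36, 43] -> [36] and [43]
    Merge: [36] + [43] -> [36, 43]
  Merge: [5, 47] + [36, 43] -> [5, 36, 43, 47]
Merge: [17, 23, 29, 49] + [5, 36, 43, 47] -> [5, 17, 23, 29, 36, 43, 47, 49]

Final sorted array: [5, 17, 23, 29, 36, 43, 47, 49]

The merge sort proceeds by recursively splitting the array and merging sorted halves.
After all merges, the sorted array is [5, 17, 23, 29, 36, 43, 47, 49].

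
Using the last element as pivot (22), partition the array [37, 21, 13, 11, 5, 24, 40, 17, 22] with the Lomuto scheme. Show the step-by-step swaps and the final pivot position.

Lomuto partition with pivot = 22:

Initial array: [37, 21, 13, 11, 5, 24, 40, 17, 22]

arr[0]=37 > 22: no swap
arr[1]=21 <= 22: swap with position 0, array becomes [21, 37, 13, 11, 5, 24, 40, 17, 22]
arr[2]=13 <= 22: swap with position 1, array becomes [21, 13, 37, 11, 5, 24, 40, 17, 22]
arr[3]=11 <= 22: swap with position 2, array becomes [21, 13, 11, 37, 5, 24, 40, 17, 22]
arr[4]=5 <= 22: swap with position 3, array becomes [21, 13, 11, 5, 37, 24, 40, 17, 22]
arr[5]=24 > 22: no swap
arr[6]=40 > 22: no swap
arr[7]=17 <= 22: swap with position 4, array becomes [21, 13, 11, 5, 17, 24, 40, 37, 22]

Place pivot at position 5: [21, 13, 11, 5, 17, 22, 40, 37, 24]
Pivot position: 5

After partitioning with pivot 22, the array becomes [21, 13, 11, 5, 17, 22, 40, 37, 24]. The pivot is placed at index 5. All elements to the left of the pivot are <= 22, and all elements to the right are > 22.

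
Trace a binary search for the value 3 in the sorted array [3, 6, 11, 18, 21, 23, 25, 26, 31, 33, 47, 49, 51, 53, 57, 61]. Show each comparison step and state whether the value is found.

Binary search for 3 in [3, 6, 11, 18, 21, 23, 25, 26, 31, 33, 47, 49, 51, 53, 57, 61]:

lo=0, hi=15, mid=7, arr[mid]=26 -> 26 > 3, search left half
lo=0, hi=6, mid=3, arr[mid]=18 -> 18 > 3, search left half
lo=0, hi=2, mid=1, arr[mid]=6 -> 6 > 3, search left half
lo=0, hi=0, mid=0, arr[mid]=3 -> Found target at index 0!

Binary search finds 3 at index 0 after 4 comparisons. The search repeatedly halves the search space by comparing with the middle element.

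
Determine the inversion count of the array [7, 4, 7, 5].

Finding inversions in [7, 4, 7, 5]:

(0, 1): arr[0]=7 > arr[1]=4
(0, 3): arr[0]=7 > arr[3]=5
(2, 3): arr[2]=7 > arr[3]=5

Total inversions: 3

The array has 3 inversion(s): (0,1), (0,3), (2,3). Each pair (i,j) satisfies i < j and arr[i] > arr[j].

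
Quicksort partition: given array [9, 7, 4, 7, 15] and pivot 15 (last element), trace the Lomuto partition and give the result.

Lomuto partition with pivot = 15:

Initial array: [9, 7, 4, 7, 15]

arr[0]=9 <= 15: swap with position 0, array becomes [9, 7, 4, 7, 15]
arr[1]=7 <= 15: swap with position 1, array becomes [9, 7, 4, 7, 15]
arr[2]=4 <= 15: swap with position 2, array becomes [9, 7, 4, 7, 15]
arr[3]=7 <= 15: swap with position 3, array becomes [9, 7, 4, 7, 15]

Place pivot at position 4: [9, 7, 4, 7, 15]
Pivot position: 4

After partitioning with pivot 15, the array becomes [9, 7, 4, 7, 15]. The pivot is placed at index 4. All elements to the left of the pivot are <= 15, and all elements to the right are > 15.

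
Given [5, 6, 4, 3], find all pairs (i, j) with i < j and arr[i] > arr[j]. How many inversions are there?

Finding inversions in [5, 6, 4, 3]:

(0, 2): arr[0]=5 > arr[2]=4
(0, 3): arr[0]=5 > arr[3]=3
(1, 2): arr[1]=6 > arr[2]=4
(1, 3): arr[1]=6 > arr[3]=3
(2, 3): arr[2]=4 > arr[3]=3

Total inversions: 5

The array has 5 inversion(s): (0,2), (0,3), (1,2), (1,3), (2,3). Each pair (i,j) satisfies i < j and arr[i] > arr[j].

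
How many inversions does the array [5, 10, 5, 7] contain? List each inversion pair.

Finding inversions in [5, 10, 5, 7]:

(1, 2): arr[1]=10 > arr[2]=5
(1, 3): arr[1]=10 > arr[3]=7

Total inversions: 2

The array has 2 inversion(s): (1,2), (1,3). Each pair (i,j) satisfies i < j and arr[i] > arr[j].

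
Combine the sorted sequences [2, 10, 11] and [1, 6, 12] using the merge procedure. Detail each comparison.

Merging process:

Compare 2 vs 1: take 1 from right. Merged: [1]
Compare 2 vs 6: take 2 from left. Merged: [1, 2]
Compare 10 vs 6: take 6 from right. Merged: [1, 2, 6]
Compare 10 vs 12: take 10 from left. Merged: [1, 2, 6, 10]
Compare 11 vs 12: take 11 from left. Merged: [1, 2, 6, 10, 11]
Append remaining from right: [12]. Merged: [1, 2, 6, 10, 11, 12]

Final merged array: [1, 2, 6, 10, 11, 12]
Total comparisons: 5

The merged array is [1, 2, 6, 10, 11, 12], requiring 5 comparisons. The merge step runs in O(n) time where n is the total number of elements.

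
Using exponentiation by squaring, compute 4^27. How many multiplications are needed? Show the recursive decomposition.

Computing 4^27 by squaring (build up from 4^1; each line after the first costs one multiplication):

4^1 = 4
4^2 = (4^1)^2 = 4^2 = 16
4^3 = 4 * 4^2 = 4 * 16 = 64
4^6 = (4^3)^2 = 64^2 = 4096
4^12 = (4^6)^2 = 4096^2 = 16777216
4^13 = 4 * 4^12 = 4 * 16777216 = 67108864
4^26 = (4^13)^2 = 67108864^2 = 4503599627370496
4^27 = 4 * 4^26 = 4 * 4503599627370496 = 18014398509481984

Result: 18014398509481984
Multiplications needed: 7 (7 lines after 4^1)

4^27 = 18014398509481984. Using exponentiation by squaring, this requires 7 multiplications. The key idea: if the exponent is even, square the half-power; if odd, multiply by the base once.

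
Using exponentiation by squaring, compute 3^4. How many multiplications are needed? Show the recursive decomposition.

Computing 3^4 by squaring (build up from 3^1; each line after the first costs one multiplication):

3^1 = 3
3^2 = (3^1)^2 = 3^2 = 9
3^4 = (3^2)^2 = 9^2 = 81

Result: 81
Multiplications needed: 2 (2 lines after 3^1)

3^4 = 81. Using exponentiation by squaring, this requires 2 multiplications. The key idea: if the exponent is even, square the half-power; if odd, multiply by the base once.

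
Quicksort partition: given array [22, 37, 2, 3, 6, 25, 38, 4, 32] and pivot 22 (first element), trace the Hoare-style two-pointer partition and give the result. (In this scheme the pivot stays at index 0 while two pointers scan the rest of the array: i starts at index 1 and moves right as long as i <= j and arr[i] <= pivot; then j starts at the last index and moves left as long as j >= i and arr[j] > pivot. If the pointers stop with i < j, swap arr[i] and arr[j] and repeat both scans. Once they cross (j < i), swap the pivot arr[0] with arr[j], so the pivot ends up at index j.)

Hoare-style two-pointer partition with pivot = 22:

Initial array: [22, 37, 2, 3, 6, 25, 38, 4, 32]

Pointers start at i = 1, j = 8.
i stops at index 1 (arr[1]=37 > 22), j stops at index 7 (arr[7]=4 <= 22): swap arr[1] and arr[7], array becomes [22, 4, 2, 3, 6, 25, 38, 37, 32]
i ends at 5, j ends at 4: the pointers have crossed (j < i), so scanning stops.

Swap pivot arr[0] with arr[4] to place pivot at position 4: [6, 4, 2, 3, 22, 25, 38, 37, 32]
Pivot position: 4

After partitioning with pivot 22, the array becomes [6, 4, 2, 3, 22, 25, 38, 37, 32]. The pivot is placed at index 4. All elements to the left of the pivot are <= 22, and all elements to the right are > 22.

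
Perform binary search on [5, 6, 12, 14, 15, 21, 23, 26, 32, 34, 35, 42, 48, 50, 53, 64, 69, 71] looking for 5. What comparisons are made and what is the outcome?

Binary search for 5 in [5, 6, 12, 14, 15, 21, 23, 26, 32, 34, 35, 42, 48, 50, 53, 64, 69, 71]:

lo=0, hi=17, mid=8, arr[mid]=32 -> 32 > 5, search left half
lo=0, hi=7, mid=3, arr[mid]=14 -> 14 > 5, search left half
lo=0, hi=2, mid=1, arr[mid]=6 -> 6 > 5, search left half
lo=0, hi=0, mid=0, arr[mid]=5 -> Found target at index 0!

Binary search finds 5 at index 0 after 4 comparisons. The search repeatedly halves the search space by comparing with the middle element.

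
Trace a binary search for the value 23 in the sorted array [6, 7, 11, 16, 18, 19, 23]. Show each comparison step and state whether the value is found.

Binary search for 23 in [6, 7, 11, 16, 18, 19, 23]:

lo=0, hi=6, mid=3, arr[mid]=16 -> 16 < 23, search right half
lo=4, hi=6, mid=5, arr[mid]=19 -> 19 < 23, search right half
lo=6, hi=6, mid=6, arr[mid]=23 -> Found target at index 6!

Binary search finds 23 at index 6 after 3 comparisons. The search repeatedly halves the search space by comparing with the middle element.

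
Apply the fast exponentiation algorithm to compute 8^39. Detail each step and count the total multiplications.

Computing 8^39 by squaring (build up from 8^1; each line after the first costs one multiplication):

8^1 = 8
8^2 = (8^1)^2 = 8^2 = 64
8^4 = (8^2)^2 = 64^2 = 4096
8^8 = (8^4)^2 = 4096^2 = 16777216
8^9 = 8 * 8^8 = 8 * 16777216 = 134217728
8^18 = (8^9)^2 = 134217728^2 = 18014398509481984
8^19 = 8 * 8^18 = 8 * 18014398509481984 = 144115188075855872
8^38 = (8^19)^2 = 144115188075855872^2 = 20769187434139310514121985316880384
8^39 = 8 * 8^38 = 8 * 20769187434139310514121985316880384 = 166153499473114484112975882535043072

Result: 166153499473114484112975882535043072
Multiplications needed: 8 (8 lines after 8^1)

8^39 = 166153499473114484112975882535043072. Using exponentiation by squaring, this requires 8 multiplications. The key idea: if the exponent is even, square the half-power; if odd, multiply by the base once.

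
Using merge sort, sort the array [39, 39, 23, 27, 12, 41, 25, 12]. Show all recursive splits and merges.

Merge sort trace:

Split: [39, 39, 23, 27, 12, 41, 25, 12] -> [39, 39, 23, 27] and [12, 41, 25, 12]
  Split: [39, 39, 23, 27] -> [39, 39] and [23, 27]
    Split: [39, 39] -> [39] and [39]
    Merge: [39] + [39] -> [39, 39]
    Split: [23, 27] -> [23] and [27]
    Merge: [23] + [27] -> [23, 27]
  Merge: [39, 39] + [23, 27] -> [23, 27, 39, 39]
  Split: [12, 41, 25, 12] -> [12, 41] and [25, 12]
    Split: [12, 41] -> [12] and [41]
    Merge: [12] + [41] -> [12, 41]
    Split: [25, 12] -> [25] and [12]
    Merge: [25] + [12] -> [12, 25]
  Merge: [12, 41] + [12, 25] -> [12, 12, 25, 41]
Merge: [23, 27, 39, 39] + [12, 12, 25, 41] -> [12, 12, 23, 25, 27, 39, 39, 41]

Final sorted array: [12, 12, 23, 25, 27, 39, 39, 41]

The merge sort proceeds by recursively splitting the array and merging sorted halves.
After all merges, the sorted array is [12, 12, 23, 25, 27, 39, 39, 41].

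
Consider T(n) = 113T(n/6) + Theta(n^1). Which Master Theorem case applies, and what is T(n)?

Master Theorem for T(n) = 113T(n/6) + O(n^1):

a = 113, b = 6, c = 1
log_b(a) = log_6(113) = 2.6384

Case 1: c = 1 < log_6(113) = 2.6384
T(n) = O(n^(log_6 113))

For T(n) = 113T(n/6) + O(n^1): log_6(113) = 2.6384. This is Case 1 of the Master Theorem (c < log_b(a), work dominated by leaves), giving O(n^(log_6 113)).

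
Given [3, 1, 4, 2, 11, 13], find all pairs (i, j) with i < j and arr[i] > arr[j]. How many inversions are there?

Finding inversions in [3, 1, 4, 2, 11, 13]:

(0, 1): arr[0]=3 > arr[1]=1
(0, 3): arr[0]=3 > arr[3]=2
(2, 3): arr[2]=4 > arr[3]=2

Total inversions: 3

The array has 3 inversion(s): (0,1), (0,3), (2,3). Each pair (i,j) satisfies i < j and arr[i] > arr[j].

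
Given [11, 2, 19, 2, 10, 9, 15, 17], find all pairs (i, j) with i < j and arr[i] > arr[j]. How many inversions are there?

Finding inversions in [11, 2, 19, 2, 10, 9, 15, 17]:

(0, 1): arr[0]=11 > arr[1]=2
(0, 3): arr[0]=11 > arr[3]=2
(0, 4): arr[0]=11 > arr[4]=10
(0, 5): arr[0]=11 > arr[5]=9
(2, 3): arr[2]=19 > arr[3]=2
(2, 4): arr[2]=19 > arr[4]=10
(2, 5): arr[2]=19 > arr[5]=9
(2, 6): arr[2]=19 > arr[6]=15
(2, 7): arr[2]=19 > arr[7]=17
(4, 5): arr[4]=10 > arr[5]=9

Total inversions: 10

The array has 10 inversion(s): (0,1), (0,3), (0,4), (0,5), (2,3), (2,4), (2,5), (2,6), (2,7), (4,5). Each pair (i,j) satisfies i < j and arr[i] > arr[j].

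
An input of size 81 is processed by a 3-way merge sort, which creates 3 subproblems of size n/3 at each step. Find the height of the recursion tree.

For divide and conquer with division factor 3:

Problem sizes at each level:
Level 0: 81
Level 1: 27
Level 2: 9
Level 3: 3
Level 4: 1

The root is level 0 and the size-1 base case is level 4 (the tree spans levels 0 through 4, i.e. 5 levels counting the root), so the depth is the number of divisions: log_3(81) = 4

The recursion tree depth is log_3(81) = 4. At each level, the problem size is divided by 3, so it takes 4 divisions to reduce to a base case of size 1. The algorithm makes 3 recursive calls at each level.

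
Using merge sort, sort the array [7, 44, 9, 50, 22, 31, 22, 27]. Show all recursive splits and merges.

Merge sort trace:

Split: [7, 44, 9, 50, 22, 31, 22, 27] -> [7, 44, 9, 50] and [22, 31, 22, 27]
  Split: [7, 44, 9, 50] -> [7, 44] and [9, 50]
    Split: [7, 44] -> [7] and [44]
    Merge: [7] + [44] -> [7, 44]
    Split: [9, 50] -> [9] and [50]
    Merge: [9] + [50] -> [9, 50]
  Merge: [7, 44] + [9, 50] -> [7, 9, 44, 50]
  Split: [22, 31, 22, 27] -> [22, 31] and [22, 27]
    Split: [22, 31] -> [22] and [31]
    Merge: [22] + [31] -> [22, 31]
    Split: [22, 27] -> [22] and [27]
    Merge: [22] + [27] -> [22, 27]
  Merge: [22, 31] + [22, 27] -> [22, 22, 27, 31]
Merge: [7, 9, 44, 50] + [22, 22, 27, 31] -> [7, 9, 22, 22, 27, 31, 44, 50]

Final sorted array: [7, 9, 22, 22, 27, 31, 44, 50]

The merge sort proceeds by recursively splitting the array and merging sorted halves.
After all merges, the sorted array is [7, 9, 22, 22, 27, 31, 44, 50].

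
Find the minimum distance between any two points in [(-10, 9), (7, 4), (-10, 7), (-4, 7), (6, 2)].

Computing all pairwise distances among 5 points:

d((-10, 9), (7, 4)) = 17.72
d((-10, 9), (-10, 7)) = 2.0 <-- minimum
d((-10, 9), (-4, 7)) = 6.3246
d((-10, 9), (6, 2)) = 17.4642
d((7, 4), (-10, 7)) = 17.2627
d((7, 4), (-4, 7)) = 11.4018
d((7, 4), (6, 2)) = 2.2361
d((-10, 7), (-4, 7)) = 6.0
d((-10, 7), (6, 2)) = 16.7631
d((-4, 7), (6, 2)) = 11.1803

Closest pair: (-10, 9) and (-10, 7) with distance 2.0

The closest pair is (-10, 9) and (-10, 7) with Euclidean distance 2.0. For 5 points, brute-force pairwise comparison is shown above. For large n, the divide-and-conquer algorithm (sort by x, recurse on halves, check the dividing strip) achieves O(n log n).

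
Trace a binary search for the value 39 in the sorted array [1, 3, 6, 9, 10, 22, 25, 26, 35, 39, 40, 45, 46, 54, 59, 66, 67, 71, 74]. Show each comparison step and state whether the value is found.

Binary search for 39 in [1, 3, 6, 9, 10, 22, 25, 26, 35, 39, 40, 45, 46, 54, 59, 66, 67, 71, 74]:

lo=0, hi=18, mid=9, arr[mid]=39 -> Found target at index 9!

Binary search finds 39 at index 9 after 1 comparisons. The search repeatedly halves the search space by comparing with the middle element.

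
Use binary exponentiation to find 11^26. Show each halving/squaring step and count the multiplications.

Computing 11^26 by squaring (build up from 11^1; each line after the first costs one multiplication):

11^1 = 11
11^2 = (11^1)^2 = 11^2 = 121
11^3 = 11 * 11^2 = 11 * 121 = 1331
11^6 = (11^3)^2 = 1331^2 = 1771561
11^12 = (11^6)^2 = 1771561^2 = 3138428376721
11^13 = 11 * 11^12 = 11 * 3138428376721 = 34522712143931
11^26 = (11^13)^2 = 34522712143931^2 = 1191817653772720942460132761

Result: 1191817653772720942460132761
Multiplications needed: 6 (6 lines after 11^1)

11^26 = 1191817653772720942460132761. Using exponentiation by squaring, this requires 6 multiplications. The key idea: if the exponent is even, square the half-power; if odd, multiply by the base once.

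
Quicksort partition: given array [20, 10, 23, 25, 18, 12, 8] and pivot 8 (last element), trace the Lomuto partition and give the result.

Lomuto partition with pivot = 8:

Initial array: [20, 10, 23, 25, 18, 12, 8]

arr[0]=20 > 8: no swap
arr[1]=10 > 8: no swap
arr[2]=23 > 8: no swap
arr[3]=25 > 8: no swap
arr[4]=18 > 8: no swap
arr[5]=12 > 8: no swap

Place pivot at position 0: [8, 10, 23, 25, 18, 12, 20]
Pivot position: 0

After partitioning with pivot 8, the array becomes [8, 10, 23, 25, 18, 12, 20]. The pivot is placed at index 0. All elements to the left of the pivot are <= 8, and all elements to the right are > 8.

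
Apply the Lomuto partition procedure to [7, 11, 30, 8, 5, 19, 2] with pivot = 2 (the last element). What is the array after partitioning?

Lomuto partition with pivot = 2:

Initial array: [7, 11, 30, 8, 5, 19, 2]

arr[0]=7 > 2: no swap
arr[1]=11 > 2: no swap
arr[2]=30 > 2: no swap
arr[3]=8 > 2: no swap
arr[4]=5 > 2: no swap
arr[5]=19 > 2: no swap

Place pivot at position 0: [2, 11, 30, 8, 5, 19, 7]
Pivot position: 0

After partitioning with pivot 2, the array becomes [2, 11, 30, 8, 5, 19, 7]. The pivot is placed at index 0. All elements to the left of the pivot are <= 2, and all elements to the right are > 2.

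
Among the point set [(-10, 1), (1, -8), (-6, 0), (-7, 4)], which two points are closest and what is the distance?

Computing all pairwise distances among 4 points:

d((-10, 1), (1, -8)) = 14.2127
d((-10, 1), (-6, 0)) = 4.1231 <-- minimum
d((-10, 1), (-7, 4)) = 4.2426
d((1, -8), (-6, 0)) = 10.6301
d((1, -8), (-7, 4)) = 14.4222
d((-6, 0), (-7, 4)) = 4.1231 <-- minimum

Minimum distance: 4.1231 (tie among 2 pairs: (-10, 1) and (-6, 0); (-6, 0) and (-7, 4))

The minimum Euclidean distance is 4.1231. There is a tie: 2 pairs achieve this minimum — (-10, 1) and (-6, 0); (-6, 0) and (-7, 4). Any of these is a valid closest pair. For 4 points, brute-force pairwise comparison is shown above. For large n, the divide-and-conquer algorithm (sort by x, recurse on halves, check the dividing strip) achieves O(n log n).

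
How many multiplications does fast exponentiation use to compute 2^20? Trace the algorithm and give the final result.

Computing 2^20 by squaring (build up from 2^1; each line after the first costs one multiplication):

2^1 = 2
2^2 = (2^1)^2 = 2^2 = 4
2^4 = (2^2)^2 = 4^2 = 16
2^5 = 2 * 2^4 = 2 * 16 = 32
2^10 = (2^5)^2 = 32^2 = 1024
2^20 = (2^10)^2 = 1024^2 = 1048576

Result: 1048576
Multiplications needed: 5 (5 lines after 2^1)

2^20 = 1048576. Using exponentiation by squaring, this requires 5 multiplications. The key idea: if the exponent is even, square the half-power; if odd, multiply by the base once.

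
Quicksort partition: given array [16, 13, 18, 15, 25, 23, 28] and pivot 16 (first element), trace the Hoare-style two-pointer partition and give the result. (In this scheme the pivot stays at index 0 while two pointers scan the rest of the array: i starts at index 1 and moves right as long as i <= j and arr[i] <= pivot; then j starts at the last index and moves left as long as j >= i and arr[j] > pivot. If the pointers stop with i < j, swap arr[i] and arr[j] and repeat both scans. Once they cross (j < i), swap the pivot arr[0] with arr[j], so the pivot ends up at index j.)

Hoare-style two-pointer partition with pivot = 16:

Initial array: [16, 13, 18, 15, 25, 23, 28]

Pointers start at i = 1, j = 6.
i stops at index 2 (arr[2]=18 > 16), j stops at index 3 (arr[3]=15 <= 16): swap arr[2] and arr[3], array becomes [16, 13, 15, 18, 25, 23, 28]
i ends at 3, j ends at 2: the pointers have crossed (j < i), so scanning stops.

Swap pivot arr[0] with arr[2] to place pivot at position 2: [15, 13, 16, 18, 25, 23, 28]
Pivot position: 2

After partitioning with pivot 16, the array becomes [15, 13, 16, 18, 25, 23, 28]. The pivot is placed at index 2. All elements to the left of the pivot are <= 16, and all elements to the right are > 16.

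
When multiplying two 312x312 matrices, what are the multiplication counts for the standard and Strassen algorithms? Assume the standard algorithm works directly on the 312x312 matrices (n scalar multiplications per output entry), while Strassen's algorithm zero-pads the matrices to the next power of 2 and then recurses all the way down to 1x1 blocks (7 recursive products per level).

Matrix multiplication for 312x312 matrices:

Strassen's algorithm requires power-of-2 dimensions. Pad 312x312 to 512x512 (next power of 2).

Standard algorithm: 312^3 = 30371328 multiplications
Strassen's algorithm: 7^(log2(512)) = 7^9 = 40353607 multiplications
Difference: 30371328 - 40353607 = -9982279 (Strassen uses MORE here due to padding overhead — for small or just-over-power-of-2 n, padding can outweigh the per-level savings)

Standard: 30371328 multiplications (312^3). Strassen: 40353607 multiplications (7^9, after padding to 512x512). Strassen reduces 8 recursive multiplications to 7 at each level.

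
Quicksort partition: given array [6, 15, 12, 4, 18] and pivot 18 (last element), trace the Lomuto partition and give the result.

Lomuto partition with pivot = 18:

Initial array: [6, 15, 12, 4, 18]

arr[0]=6 <= 18: swap with position 0, array becomes [6, 15, 12, 4, 18]
arr[1]=15 <= 18: swap with position 1, array becomes [6, 15, 12, 4, 18]
arr[2]=12 <= 18: swap with position 2, array becomes [6, 15, 12, 4, 18]
arr[3]=4 <= 18: swap with position 3, array becomes [6, 15, 12, 4, 18]

Place pivot at position 4: [6, 15, 12, 4, 18]
Pivot position: 4

After partitioning with pivot 18, the array becomes [6, 15, 12, 4, 18]. The pivot is placed at index 4. All elements to the left of the pivot are <= 18, and all elements to the right are > 18.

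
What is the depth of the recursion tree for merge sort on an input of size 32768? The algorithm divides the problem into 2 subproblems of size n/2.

For divide and conquer with division factor 2:

Problem sizes at each level:
Level 0: 32768
Level 1: 16384
Level 2: 8192
Level 3: 4096
Level 4: 2048
Level 5: 1024
Level 6: 512
Level 7: 256
Level 8: 128
Level 9: 64
Level 10: 32
Level 11: 16
Level 12: 8
Level 13: 4
Level 14: 2
Level 15: 1

The root is level 0 and the size-1 base case is level 15 (the tree spans levels 0 through 15, i.e. 16 levels counting the root), so the depth is the number of divisions: log_2(32768) = 15

The recursion tree depth is log_2(32768) = 15. At each level, the problem size is divided by 2, so it takes 15 divisions to reduce to a base case of size 1. The algorithm makes 2 recursive calls at each level.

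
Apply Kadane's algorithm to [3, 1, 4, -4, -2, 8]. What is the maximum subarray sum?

Using Kadane's algorithm on [3, 1, 4, -4, -2, 8]:

Scanning through the array:
Position 1 (value 1): max_ending_here = 4, max_so_far = 4
Position 2 (value 4): max_ending_here = 8, max_so_far = 8
Position 3 (value -4): max_ending_here = 4, max_so_far = 8
Position 4 (value -2): max_ending_here = 2, max_so_far = 8
Position 5 (value 8): max_ending_here = 10, max_so_far = 10

Maximum subarray: [3, 1, 4, -4, -2, 8]
Maximum sum: 10

The maximum subarray is [3, 1, 4, -4, -2, 8] with sum 10. This subarray runs from index 0 to index 5.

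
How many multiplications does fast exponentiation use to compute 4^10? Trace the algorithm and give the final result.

Computing 4^10 by squaring (build up from 4^1; each line after the first costs one multiplication):

4^1 = 4
4^2 = (4^1)^2 = 4^2 = 16
4^4 = (4^2)^2 = 16^2 = 256
4^5 = 4 * 4^4 = 4 * 256 = 1024
4^10 = (4^5)^2 = 1024^2 = 1048576

Result: 1048576
Multiplications needed: 4 (4 lines after 4^1)

4^10 = 1048576. Using exponentiation by squaring, this requires 4 multiplications. The key idea: if the exponent is even, square the half-power; if odd, multiply by the base once.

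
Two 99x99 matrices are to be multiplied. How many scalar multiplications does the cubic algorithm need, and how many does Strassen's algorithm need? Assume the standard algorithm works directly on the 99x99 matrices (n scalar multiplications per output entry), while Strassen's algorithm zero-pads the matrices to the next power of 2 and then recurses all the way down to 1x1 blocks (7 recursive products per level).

Matrix multiplication for 99x99 matrices:

Strassen's algorithm requires power-of-2 dimensions. Pad 99x99 to 128x128 (next power of 2).

Standard algorithm: 99^3 = 970299 multiplications
Strassen's algorithm: 7^(log2(128)) = 7^7 = 823543 multiplications
Savings: 970299 - 823543 = 146756 multiplications

Standard: 970299 multiplications (99^3). Strassen: 823543 multiplications (7^7, after padding to 128x128). Strassen reduces 8 recursive multiplications to 7 at each level.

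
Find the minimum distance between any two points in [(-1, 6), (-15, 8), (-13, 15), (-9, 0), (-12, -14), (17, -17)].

Computing all pairwise distances among 6 points:

d((-1, 6), (-15, 8)) = 14.1421
d((-1, 6), (-13, 15)) = 15.0
d((-1, 6), (-9, 0)) = 10.0
d((-1, 6), (-12, -14)) = 22.8254
d((-1, 6), (17, -17)) = 29.2062
d((-15, 8), (-13, 15)) = 7.2801 <-- minimum
d((-15, 8), (-9, 0)) = 10.0
d((-15, 8), (-12, -14)) = 22.2036
d((-15, 8), (17, -17)) = 40.6079
d((-13, 15), (-9, 0)) = 15.5242
d((-13, 15), (-12, -14)) = 29.0172
d((-13, 15), (17, -17)) = 43.8634
d((-9, 0), (-12, -14)) = 14.3178
d((-9, 0), (17, -17)) = 31.0644
d((-12, -14), (17, -17)) = 29.1548

Closest pair: (-15, 8) and (-13, 15) with distance 7.2801

The closest pair is (-15, 8) and (-13, 15) with Euclidean distance 7.2801. For 6 points, brute-force pairwise comparison is shown above. For large n, the divide-and-conquer algorithm (sort by x, recurse on halves, check the dividing strip) achieves O(n log n).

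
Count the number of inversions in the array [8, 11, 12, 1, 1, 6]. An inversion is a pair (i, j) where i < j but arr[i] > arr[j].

Finding inversions in [8, 11, 12, 1, 1, 6]:

(0, 3): arr[0]=8 > arr[3]=1
(0, 4): arr[0]=8 > arr[4]=1
(0, 5): arr[0]=8 > arr[5]=6
(1, 3): arr[1]=11 > arr[3]=1
(1, 4): arr[1]=11 > arr[4]=1
(1, 5): arr[1]=11 > arr[5]=6
(2, 3): arr[2]=12 > arr[3]=1
(2, 4): arr[2]=12 > arr[4]=1
(2, 5): arr[2]=12 > arr[5]=6

Total inversions: 9

The array has 9 inversion(s): (0,3), (0,4), (0,5), (1,3), (1,4), (1,5), (2,3), (2,4), (2,5). Each pair (i,j) satisfies i < j and arr[i] > arr[j].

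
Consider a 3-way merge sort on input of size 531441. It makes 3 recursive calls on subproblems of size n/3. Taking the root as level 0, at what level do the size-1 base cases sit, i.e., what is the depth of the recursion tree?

For divide and conquer with division factor 3:

Problem sizes at each level:
Level 0: 531441
Level 1: 177147
Level 2: 59049
Level 3: 19683
Level 4: 6561
Level 5: 2187
Level 6: 729
Level 7: 243
Level 8: 81
Level 9: 27
Level 10: 9
Level 11: 3
Level 12: 1

The root is level 0 and the size-1 base case is level 12 (the tree spans levels 0 through 12, i.e. 13 levels counting the root), so the depth is the number of divisions: log_3(531441) = 12

The recursion tree depth is log_3(531441) = 12. At each level, the problem size is divided by 3, so it takes 12 divisions to reduce to a base case of size 1. The algorithm makes 3 recursive calls at each level.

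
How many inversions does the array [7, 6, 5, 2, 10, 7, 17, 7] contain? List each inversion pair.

Finding inversions in [7, 6, 5, 2, 10, 7, 17, 7]:

(0, 1): arr[0]=7 > arr[1]=6
(0, 2): arr[0]=7 > arr[2]=5
(0, 3): arr[0]=7 > arr[3]=2
(1, 2): arr[1]=6 > arr[2]=5
(1, 3): arr[1]=6 > arr[3]=2
(2, 3): arr[2]=5 > arr[3]=2
(4, 5): arr[4]=10 > arr[5]=7
(4, 7): arr[4]=10 > arr[7]=7
(6, 7): arr[6]=17 > arr[7]=7

Total inversions: 9

The array has 9 inversion(s): (0,1), (0,2), (0,3), (1,2), (1,3), (2,3), (4,5), (4,7), (6,7). Each pair (i,j) satisfies i < j and arr[i] > arr[j].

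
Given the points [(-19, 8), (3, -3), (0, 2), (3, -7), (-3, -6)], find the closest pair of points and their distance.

Computing all pairwise distances among 5 points:

d((-19, 8), (3, -3)) = 24.5967
d((-19, 8), (0, 2)) = 19.9249
d((-19, 8), (3, -7)) = 26.6271
d((-19, 8), (-3, -6)) = 21.2603
d((3, -3), (0, 2)) = 5.831
d((3, -3), (3, -7)) = 4.0 <-- minimum
d((3, -3), (-3, -6)) = 6.7082
d((0, 2), (3, -7)) = 9.4868
d((0, 2), (-3, -6)) = 8.544
d((3, -7), (-3, -6)) = 6.0828

Closest pair: (3, -3) and (3, -7) with distance 4.0

The closest pair is (3, -3) and (3, -7) with Euclidean distance 4.0. For 5 points, brute-force pairwise comparison is shown above. For large n, the divide-and-conquer algorithm (sort by x, recurse on halves, check the dividing strip) achieves O(n log n).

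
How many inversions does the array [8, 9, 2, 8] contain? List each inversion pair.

Finding inversions in [8, 9, 2, 8]:

(0, 2): arr[0]=8 > arr[2]=2
(1, 2): arr[1]=9 > arr[2]=2
(1, 3): arr[1]=9 > arr[3]=8

Total inversions: 3

The array has 3 inversion(s): (0,2), (1,2), (1,3). Each pair (i,j) satisfies i < j and arr[i] > arr[j].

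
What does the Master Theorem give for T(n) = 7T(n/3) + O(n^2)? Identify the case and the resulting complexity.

Master Theorem for T(n) = 7T(n/3) + O(n^2):

a = 7, b = 3, c = 2
log_b(a) = log_3(7) = 1.7712

Case 3: c = 2 > log_3(7) = 1.7712
T(n) = O(n^2) = O(n^2)

For T(n) = 7T(n/3) + O(n^2): log_3(7) = 1.7712. This is Case 3 of the Master Theorem (c > log_b(a), work dominated by root), giving O(n^2).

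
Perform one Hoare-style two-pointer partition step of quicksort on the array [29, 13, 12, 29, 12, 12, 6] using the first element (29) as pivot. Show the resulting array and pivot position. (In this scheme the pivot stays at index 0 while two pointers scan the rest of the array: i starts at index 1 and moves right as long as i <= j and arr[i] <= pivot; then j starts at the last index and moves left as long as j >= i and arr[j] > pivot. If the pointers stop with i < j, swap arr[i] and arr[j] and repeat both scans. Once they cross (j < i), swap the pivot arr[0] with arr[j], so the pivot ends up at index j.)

Hoare-style two-pointer partition with pivot = 29:

Initial array: [29, 13, 12, 29, 12, 12, 6]

Pointers start at i = 1, j = 6.
i ends at 7, j ends at 6: the pointers have crossed (j < i), so scanning stops.

Swap pivot arr[0] with arr[6] to place pivot at position 6: [6, 13, 12, 29, 12, 12, 29]
Pivot position: 6

After partitioning with pivot 29, the array becomes [6, 13, 12, 29, 12, 12, 29]. The pivot is placed at index 6. All elements to the left of the pivot are <= 29, and all elements to the right are > 29.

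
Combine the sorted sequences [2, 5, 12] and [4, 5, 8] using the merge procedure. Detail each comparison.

Merging process:

Compare 2 vs 4: take 2 from left. Merged: [2]
Compare 5 vs 4: take 4 from right. Merged: [2, 4]
Compare 5 vs 5: take 5 from left. Merged: [2, 4, 5]
Compare 12 vs 5: take 5 from right. Merged: [2, 4, 5, 5]
Compare 12 vs 8: take 8 from right. Merged: [2, 4, 5, 5, 8]
Append remaining from left: [12]. Merged: [2, 4, 5, 5, 8, 12]

Final merged array: [2, 4, 5, 5, 8, 12]
Total comparisons: 5

The merged array is [2, 4, 5, 5, 8, 12], requiring 5 comparisons. The merge step runs in O(n) time where n is the total number of elements.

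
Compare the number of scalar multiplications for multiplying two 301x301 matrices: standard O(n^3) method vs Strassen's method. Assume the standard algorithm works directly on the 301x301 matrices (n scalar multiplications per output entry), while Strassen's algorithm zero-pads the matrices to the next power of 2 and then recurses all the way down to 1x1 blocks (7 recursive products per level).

Matrix multiplication for 301x301 matrices:

Strassen's algorithm requires power-of-2 dimensions. Pad 301x301 to 512x512 (next power of 2).

Standard algorithm: 301^3 = 27270901 multiplications
Strassen's algorithm: 7^(log2(512)) = 7^9 = 40353607 multiplications
Difference: 27270901 - 40353607 = -13082706 (Strassen uses MORE here due to padding overhead — for small or just-over-power-of-2 n, padding can outweigh the per-level savings)

Standard: 27270901 multiplications (301^3). Strassen: 40353607 multiplications (7^9, after padding to 512x512). Strassen reduces 8 recursive multiplications to 7 at each level.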